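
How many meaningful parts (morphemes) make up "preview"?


Word: "preview"
Morphemes: pre- | view
Each morpheme carries meaning
= 2 morphemes


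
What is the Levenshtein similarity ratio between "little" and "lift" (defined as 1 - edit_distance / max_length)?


Word 1: "little" (length 6)
Word 2: "lift" (length 4)
One optimal edit sequence:
  1. keep 'l'
  2. keep 'i'
  3. substitute 't' -> 'f'  (+1)
  4. keep 't'
  5. delete 'l'  (+1)
  6. delete 'e'  (+1)
Edit distance = 3
Max length = max(6, 4) = 6
Similarity = 1 - 3/6
= 0.5000


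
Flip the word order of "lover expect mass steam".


Original: "lover expect mass steam"
Words (1..n): lover | expect | mass | steam
Reversed (n..1): steam | mass | expect | lover
Result = "steam mass expect lover"


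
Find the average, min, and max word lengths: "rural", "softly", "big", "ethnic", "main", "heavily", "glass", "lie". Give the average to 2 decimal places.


Lengths: "rural"=5, "softly"=6, "big"=3, "ethnic"=6, "main"=4, "heavily"=7, "glass"=5, "lie"=3
Sum = 39, Count = 8
Average = 39/8 = 4.88
= avg=4.88, min=3, max=7


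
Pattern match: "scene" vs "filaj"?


Pattern of "scene": [0, 1, 2, 3, 2]
Pattern of "filaj": [0, 1, 2, 3, 4]
Patterns do not match
Same pattern = No


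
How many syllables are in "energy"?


Word: "energy"
Syllable breakdown: en · er · gy
Counting: 3 parts
= 3 syllables


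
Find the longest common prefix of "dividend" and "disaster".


Word 1: "dividend"
Word 2: "disaster"
Comparing from start:
  Pos 0: 'd' == 'd'
  Pos 1: 'i' == 'i'
  Pos 2: 'v' != 's' (stop)
LCP = "di" (length 2)


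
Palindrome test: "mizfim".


Word: "mizfim"
Reversed: "mifzim"
Forward == Backward? mizfim != mifzim
Palindrome = No


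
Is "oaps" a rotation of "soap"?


Word: "soap", Candidate: "oaps"
Method: check if candidate is substring of word+word
"soapsoap" contains "oaps"? Yes
Is rotation = Yes


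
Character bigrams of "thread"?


Word: "thread" (length 6)
Number of bigrams = 6 - 2 + 1 = 5
  Position 0: "th"
  Position 1: "hr"
  Position 2: "re"
  Position 3: "ea"
  Position 4: "ad"
Bigrams = "th", "hr", "re", "ea", "ad"


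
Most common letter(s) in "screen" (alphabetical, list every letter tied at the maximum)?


Word: "screen"
Letter counts:
  'c': 1
  'e': 2
  'n': 1
  'r': 1
  's': 1
Maximum count = 2
Most frequent = 'e' (2 times each)


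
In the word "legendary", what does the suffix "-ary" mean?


Suffix: -ary
As in: legendary -> legend + -ary
Meaning = relating to


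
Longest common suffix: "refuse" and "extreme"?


Word 1: "refuse"
Word 2: "extreme"
Comparing from end:
  Pos -1: 'e' == 'e'
  Pos -2: 's' != 'm' (stop)
LCS = "e" (length 1)


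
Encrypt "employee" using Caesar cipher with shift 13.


Word: "employee"
Shift: 13
Each letter → (letter + shift) mod 26:
  'e' (4) + 13 = 17 → 'r'
  'm' (12) + 13 = 25 → 'z'
  'p' (15) + 13 = 2 → 'c'
  'l' (11) + 13 = 24 → 'y'
  'o' (14) + 13 = 1 → 'b'
  'y' (24) + 13 = 11 → 'l'
  'e' (4) + 13 = 17 → 'r'
  'e' (4) + 13 = 17 → 'r'
Result = "rzcyblrr"


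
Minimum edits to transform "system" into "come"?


Word 1: "system" (length 6)
Word 2: "come" (length 4)
One optimal edit sequence (insert/delete/substitute each cost 1):
  1. delete 's'  (+1)
  2. substitute 'y' -> 'c'  (+1)
  3. substitute 's' -> 'o'  (+1)
  4. substitute 't' -> 'm'  (+1)
  5. keep 'e'
  6. delete 'm'  (+1)
Total edit operations: 5
Edit distance = 5


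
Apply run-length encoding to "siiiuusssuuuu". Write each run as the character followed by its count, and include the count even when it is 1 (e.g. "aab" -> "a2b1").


String: "siiiuusssuuuu"
Scanning for consecutive runs:
  's' x 1
  'i' x 3
  'u' x 2
  's' x 3
  'u' x 4
RLE = "s1i3u2s3u4"


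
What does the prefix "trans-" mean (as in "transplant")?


Prefix: trans-
As in: transplant -> trans- + plant
Meaning = across


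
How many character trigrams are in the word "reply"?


Word: "reply" (length 5)
Number of 3-grams = length - 3 + 1 = 5 - 3 + 1
= 3


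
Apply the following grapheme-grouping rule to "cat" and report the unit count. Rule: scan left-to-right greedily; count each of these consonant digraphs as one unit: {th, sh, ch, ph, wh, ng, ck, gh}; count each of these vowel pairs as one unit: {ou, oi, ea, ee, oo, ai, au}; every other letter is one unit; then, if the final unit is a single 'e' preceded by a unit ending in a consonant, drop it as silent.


Word: "cat" (3 letters)
Left-to-right scan:
  [1] 'c' (letter)
  [2] 'a' (letter)
  [3] 't' (letter)
Units from scan: 3
Sound units = 3 units


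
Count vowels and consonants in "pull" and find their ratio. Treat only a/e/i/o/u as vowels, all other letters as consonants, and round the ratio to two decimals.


Word: "pull"
Vowels (a,e,i,o,u): 1
Consonants: 3
Ratio = 1/3
= 0.33


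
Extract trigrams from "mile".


Word: "mile" (length 4)
Number of trigrams = 4 - 3 + 1 = 2
  Position 0: "mil"
  Position 1: "ile"
Trigrams = "mil", "ile"


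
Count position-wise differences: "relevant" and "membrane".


Comparing character by character (same length = 8):
  Pos 0: 'r' vs 'm' !=
  Pos 1: 'e' vs 'e' =
  Pos 2: 'l' vs 'm' !=
  Pos 3: 'e' vs 'b' !=
  Pos 4: 'v' vs 'r' !=
  Pos 5: 'a' vs 'a' =
  Pos 6: 'n' vs 'n' =
  Pos 7: 't' vs 'e' !=
Hamming distance = 5


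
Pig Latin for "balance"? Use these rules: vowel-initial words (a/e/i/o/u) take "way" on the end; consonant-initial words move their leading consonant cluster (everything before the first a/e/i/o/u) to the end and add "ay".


Word: "balance"
Starts with consonant(s) → move to end, add 'ay'
Consonant cluster: "b"
Pig Latin = "alancebay"


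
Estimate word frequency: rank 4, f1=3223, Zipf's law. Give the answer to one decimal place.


Zipf's law: f(r) = f(1) / r
f(1) = 3223
f(4) = 3223 / 4
= 805.8 occurrences


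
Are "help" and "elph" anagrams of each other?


Word 1: "help" → sorted: ehlp
Word 2: "elph" → sorted: ehlp
Same letters? ehlp == ehlp
Anagram = Yes


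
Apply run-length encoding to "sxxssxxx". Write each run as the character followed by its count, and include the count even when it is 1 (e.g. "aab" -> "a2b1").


String: "sxxssxxx"
Scanning for consecutive runs:
  's' x 1
  'x' x 2
  's' x 2
  'x' x 3
RLE = "s1x2s2x3"


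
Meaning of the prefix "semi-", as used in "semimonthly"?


Prefix: semi-
As in: semimonthly -> semi- + monthly
Meaning = half


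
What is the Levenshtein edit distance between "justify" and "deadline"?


Word 1: "justify" (length 7)
Word 2: "deadline" (length 8)
One optimal edit sequence (insert/delete/substitute each cost 1):
  1. insert 'd'  (+1)
  2. substitute 'j' -> 'e'  (+1)
  3. substitute 'u' -> 'a'  (+1)
  4. substitute 's' -> 'd'  (+1)
  5. substitute 't' -> 'l'  (+1)
  6. keep 'i'
  7. substitute 'f' -> 'n'  (+1)
  8. substitute 'y' -> 'e'  (+1)
Total edit operations: 7
Edit distance = 7


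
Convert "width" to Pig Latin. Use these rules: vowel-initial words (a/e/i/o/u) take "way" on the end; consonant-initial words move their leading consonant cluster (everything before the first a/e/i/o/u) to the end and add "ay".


Word: "width"
Starts with consonant(s) → move to end, add 'ay'
Consonant cluster: "w"
Pig Latin = "idthway"


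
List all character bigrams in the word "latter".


Word: "latter" (length 6)
Number of bigrams = 6 - 2 + 1 = 5
  Position 0: "la"
  Position 1: "at"
  Position 2: "tt"
  Position 3: "te"
  Position 4: "er"
Bigrams = "la", "at", "tt", "te", "er"


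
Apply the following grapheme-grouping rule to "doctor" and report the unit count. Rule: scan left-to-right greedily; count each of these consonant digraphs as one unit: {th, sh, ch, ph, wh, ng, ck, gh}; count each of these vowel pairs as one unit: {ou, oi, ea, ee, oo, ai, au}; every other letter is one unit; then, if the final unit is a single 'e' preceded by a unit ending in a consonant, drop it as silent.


Word: "doctor" (6 letters)
Left-to-right scan:
  (1) 'd' (letter)
  (2) 'o' (letter)
  (3) 'c' (letter)
  (4) 't' (letter)
  (5) 'o' (letter)
  (6) 'r' (letter)
Units from scan: 6
Sound units = 6 units


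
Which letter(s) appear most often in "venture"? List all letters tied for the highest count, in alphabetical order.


Word: "venture"
Letter counts:
  'e': 2
  'n': 1
  'r': 1
  't': 1
  'u': 1
  'v': 1
Maximum count = 2
Most frequent = 'e' (2 times each)


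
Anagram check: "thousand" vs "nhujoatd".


Word 1: "thousand" → sorted: adhnostu
Word 2: "nhujoatd" → sorted: adhjnotu
Same letters? adhnostu != adhjnotu
Anagram = No


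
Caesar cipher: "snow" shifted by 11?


Word: "snow"
Shift: 11
Each letter → (letter + shift) mod 26:
  's' (18) + 11 = 3 → 'd'
  'n' (13) + 11 = 24 → 'y'
  'o' (14) + 11 = 25 → 'z'
  'w' (22) + 11 = 7 → 'h'
Result = "dyzh"


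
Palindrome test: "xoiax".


Word: "xoiax"
Reversed: "xaiox"
Forward == Backward? xoiax != xaiox
Palindrome = No


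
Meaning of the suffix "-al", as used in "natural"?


Suffix: -al
Example: natural (nature + -al, with a spelling change)
Meaning = relating to


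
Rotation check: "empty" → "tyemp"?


Word: "empty", Candidate: "tyemp"
Method: check if candidate is substring of word+word
"emptyempty" contains "tyemp"? Yes
Is rotation = Yes


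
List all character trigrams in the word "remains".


Word: "remains" (length 7)
Number of trigrams = 7 - 3 + 1 = 5
  Position 0: "rem"
  Position 1: "ema"
  Position 2: "mai"
  Position 3: "ain"
  Position 4: "ins"
Trigrams = "rem", "ema", "mai", "ain", "ins"


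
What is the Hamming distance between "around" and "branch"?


Comparing character by character (same length = 6):
  Pos 0: 'a' vs 'b' !=
  Pos 1: 'r' vs 'r' =
  Pos 2: 'o' vs 'a' !=
  Pos 3: 'u' vs 'n' !=
  Pos 4: 'n' vs 'c' !=
  Pos 5: 'd' vs 'h' !=
Hamming distance = 5


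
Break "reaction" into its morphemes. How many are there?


Word: "reaction"
Morphemes: re- + act + -ion
Each morpheme carries meaning
= 3 morphemes


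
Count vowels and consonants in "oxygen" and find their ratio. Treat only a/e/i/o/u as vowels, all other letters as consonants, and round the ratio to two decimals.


Word: "oxygen"
Vowels (a,e,i,o,u): 2
Consonants: 4
Ratio = 2/4
= 0.50


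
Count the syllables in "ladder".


Word: "ladder"
Syllable breakdown: lad · der
Counting: 2 parts
= 2 syllables


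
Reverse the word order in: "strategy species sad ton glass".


Original: "strategy species sad ton glass"
Words (1..n): strategy | species | sad | ton | glass
Reversed (n..1): glass | ton | sad | species | strategy
Result = "glass ton sad species strategy"


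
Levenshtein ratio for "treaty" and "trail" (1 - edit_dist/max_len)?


Word 1: "treaty" (length 6)
Word 2: "trail" (length 5)
One optimal edit sequence:
  1. keep 't'
  2. keep 'r'
  3. delete 'e'  (+1)
  4. keep 'a'
  5. substitute 't' -> 'i'  (+1)
  6. substitute 'y' -> 'l'  (+1)
Edit distance = 3
Max length = max(6, 5) = 6
Similarity = 1 - 3/6
= 0.5000


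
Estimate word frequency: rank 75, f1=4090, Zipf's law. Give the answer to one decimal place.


Zipf's law: f(r) = f(1) / r
f(1) = 4090
f(75) = 4090 / 75
= 54.5 occurrences


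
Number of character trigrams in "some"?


Word: "some" (length 4)
Number of 3-grams = length - 3 + 1 = 4 - 3 + 1
= 2


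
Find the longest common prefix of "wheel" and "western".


Word 1: "wheel"
Word 2: "western"
Comparing from start:
  Pos 0: 'w' == 'w'
  Pos 1: 'h' != 'e' (stop)
LCP = "w" (length 1)


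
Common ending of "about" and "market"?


Word 1: "about"
Word 2: "market"
Comparing from end:
  Pos -1: 't' == 't'
  Pos -2: 'u' != 'e' (stop)
LCS = "t" (length 1)


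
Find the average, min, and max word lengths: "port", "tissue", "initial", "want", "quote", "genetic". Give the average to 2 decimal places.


Lengths: "port"=4, "tissue"=6, "initial"=7, "want"=4, "quote"=5, "genetic"=7
Sum = 33, Count = 6
Average = 33/6 = 5.50
= avg=5.50, min=4, max=7


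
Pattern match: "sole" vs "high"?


Pattern of "sole": [0, 1, 2, 3]
Pattern of "high": [0, 1, 2, 0]
Patterns do not match
Same pattern = No


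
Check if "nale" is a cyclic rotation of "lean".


Word: "lean", Candidate: "nale"
Method: check if candidate is substring of word+word
"leanlean" contains "nale"? No
Is rotation = No


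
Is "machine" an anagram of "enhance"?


Word 1: "enhance" → sorted: aceehnn
Word 2: "machine" → sorted: acehimn
Same letters? aceehnn != acehimn
Anagram = No


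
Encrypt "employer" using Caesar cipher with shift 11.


Word: "employer"
Shift: 11
Each letter → (letter + shift) mod 26:
  'e' (4) + 11 = 15 → 'p'
  'm' (12) + 11 = 23 → 'x'
  'p' (15) + 11 = 0 → 'a'
  'l' (11) + 11 = 22 → 'w'
  'o' (14) + 11 = 25 → 'z'
  'y' (24) + 11 = 9 → 'j'
  'e' (4) + 11 = 15 → 'p'
  'r' (17) + 11 = 2 → 'c'
Result = "pxawzjpc"


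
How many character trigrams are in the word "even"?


Word: "even" (length 4)
Number of 3-grams = length - 3 + 1 = 4 - 3 + 1
= 2


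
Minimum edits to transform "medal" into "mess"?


Word 1: "medal" (length 5)
Word 2: "mess" (length 4)
One optimal edit sequence (insert/delete/substitute each cost 1):
  1. keep 'm'
  2. keep 'e'
  3. delete 'd'  (+1)
  4. substitute 'a' -> 's'  (+1)
  5. substitute 'l' -> 's'  (+1)
Total edit operations: 3
Edit distance = 3


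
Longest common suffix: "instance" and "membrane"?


Word 1: "instance"
Word 2: "membrane"
Comparing from end:
  Pos -1: 'e' == 'e'
  Pos -2: 'c' != 'n' (stop)
LCS = "e" (length 1)


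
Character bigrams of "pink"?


Word: "pink" (length 4)
Number of bigrams = 4 - 2 + 1 = 3
  Position 0: "pi"
  Position 1: "in"
  Position 2: "nk"
Bigrams = "pi", "in", "nk"


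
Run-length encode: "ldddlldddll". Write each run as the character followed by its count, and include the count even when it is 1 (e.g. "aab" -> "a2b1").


String: "ldddlldddll"
Scanning for consecutive runs:
  'l' x 1
  'd' x 3
  'l' x 2
  'd' x 3
  'l' x 2
RLE = "l1d3l2d3l2"


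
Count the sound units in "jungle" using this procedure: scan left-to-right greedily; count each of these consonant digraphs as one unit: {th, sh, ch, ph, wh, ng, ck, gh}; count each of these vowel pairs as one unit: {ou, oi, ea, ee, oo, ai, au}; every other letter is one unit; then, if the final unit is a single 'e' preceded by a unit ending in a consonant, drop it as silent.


Word: "jungle" (6 letters)
Left-to-right scan:
  1. 'j' (letter)
  2. 'u' (letter)
  3. 'ng' (digraph)
  4. 'l' (letter)
  5. 'e' (letter)
Units from scan: 5
Final unit is 'e' after a consonant -> drop as silent (-1)
Sound units = 4 units


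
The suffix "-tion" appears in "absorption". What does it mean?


Suffix: -tion
Example: absorption = absorb + -tion, with a spelling change
Meaning = act or process


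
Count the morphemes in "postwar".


Word: "postwar"
Morphemes: post- | war
Each morpheme carries meaning
= 2 morphemes


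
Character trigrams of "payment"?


Word: "payment" (length 7)
Number of trigrams = 7 - 3 + 1 = 5
  Position 0: "pay"
  Position 1: "aym"
  Position 2: "yme"
  Position 3: "men"
  Position 4: "ent"
Trigrams = "pay", "aym", "yme", "men", "ent"


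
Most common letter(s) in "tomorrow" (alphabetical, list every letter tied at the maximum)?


Word: "tomorrow"
Letter counts:
  'm': 1
  'o': 3
  'r': 2
  't': 1
  'w': 1
Maximum count = 3
Most frequent = 'o' (3 times each)


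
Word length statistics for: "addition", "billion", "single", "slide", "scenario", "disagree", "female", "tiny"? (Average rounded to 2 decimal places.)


Lengths: "addition"=8, "billion"=7, "single"=6, "slide"=5, "scenario"=8, "disagree"=8, "female"=6, "tiny"=4
Sum = 52, Count = 8
Average = 52/8 = 6.50
= avg=6.50, min=4, max=8


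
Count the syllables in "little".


Word: "little"
Syllable breakdown: lit | tle
Counting: 2 parts
= 2 syllables


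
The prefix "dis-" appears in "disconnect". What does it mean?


Prefix: dis-
Example: disconnect (dis- + connect)
Meaning = not / opposite


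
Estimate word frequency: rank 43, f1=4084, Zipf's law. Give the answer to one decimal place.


Zipf's law: f(r) = f(1) / r
f(1) = 4084
f(43) = 4084 / 43
= 95.0 occurrences


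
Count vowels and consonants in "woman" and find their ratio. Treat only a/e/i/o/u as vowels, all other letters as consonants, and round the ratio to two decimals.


Word: "woman"
Vowels (a,e,i,o,u): 2
Consonants: 3
Ratio = 2/3
= 0.67


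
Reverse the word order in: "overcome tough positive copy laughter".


Original: "overcome tough positive copy laughter"
Words (1..n): overcome | tough | positive | copy | laughter
Reversed (n..1): laughter | copy | positive | tough | overcome
Result = "laughter copy positive tough overcome"


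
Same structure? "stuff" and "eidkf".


Pattern of "stuff": [0, 1, 2, 3, 3]
Pattern of "eidkf": [0, 1, 2, 3, 4]
Patterns do not match
Same pattern = No


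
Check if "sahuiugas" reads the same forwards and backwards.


Word: "sahuiugas"
Reversed: "saguiuhas"
Forward == Backward? sahuiugas != saguiuhas
Palindrome = No


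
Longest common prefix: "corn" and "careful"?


Word 1: "corn"
Word 2: "careful"
Comparing from start:
  Pos 0: 'c' == 'c'
  Pos 1: 'o' != 'a' (stop)
LCP = "c" (length 1)


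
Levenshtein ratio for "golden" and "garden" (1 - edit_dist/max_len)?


Word 1: "golden" (length 6)
Word 2: "garden" (length 6)
One optimal edit sequence:
  1. keep 'g'
  2. substitute 'o' -> 'a'  (+1)
  3. substitute 'l' -> 'r'  (+1)
  4. keep 'd'
  5. keep 'e'
  6. keep 'n'
Edit distance = 2
Max length = max(6, 6) = 6
Similarity = 1 - 2/6
= 0.6667


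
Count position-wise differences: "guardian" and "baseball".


Comparing character by character (same length = 8):
  Pos 0: 'g' vs 'b' !=
  Pos 1: 'u' vs 'a' !=
  Pos 2: 'a' vs 's' !=
  Pos 3: 'r' vs 'e' !=
  Pos 4: 'd' vs 'b' !=
  Pos 5: 'i' vs 'a' !=
  Pos 6: 'a' vs 'l' !=
  Pos 7: 'n' vs 'l' !=
Hamming distance = 8


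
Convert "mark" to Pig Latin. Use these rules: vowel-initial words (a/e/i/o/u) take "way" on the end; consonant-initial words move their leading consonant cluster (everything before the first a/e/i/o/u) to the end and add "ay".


Word: "mark"
Starts with consonant(s) → move to end, add 'ay'
Consonant cluster: "m"
Pig Latin = "arkmay"


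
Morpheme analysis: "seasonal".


Word: "seasonal"
Morphemes: season / -al
Each morpheme carries meaning
= 2 morphemes


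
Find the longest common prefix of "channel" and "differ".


Word 1: "channel"
Word 2: "differ"
Comparing from start:
  Pos 0: 'c' != 'd' (stop)
LCP = "" (length 0)


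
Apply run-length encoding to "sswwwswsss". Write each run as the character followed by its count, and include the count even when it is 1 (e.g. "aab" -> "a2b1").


String: "sswwwswsss"
Scanning for consecutive runs:
  's' x 2
  'w' x 3
  's' x 1
  'w' x 1
  's' x 3
RLE = "s2w3s1w1s3"


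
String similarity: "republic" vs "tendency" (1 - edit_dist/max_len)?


Word 1: "republic" (length 8)
Word 2: "tendency" (length 8)
One optimal edit sequence:
  1. substitute 'r' -> 't'  (+1)
  2. keep 'e'
  3. substitute 'p' -> 'n'  (+1)
  4. substitute 'u' -> 'd'  (+1)
  5. substitute 'b' -> 'e'  (+1)
  6. substitute 'l' -> 'n'  (+1)
  7. substitute 'i' -> 'c'  (+1)
  8. substitute 'c' -> 'y'  (+1)
Edit distance = 7
Max length = max(8, 8) = 8
Similarity = 1 - 7/8
= 0.1250


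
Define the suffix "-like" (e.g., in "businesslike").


Suffix: -like
Example: businesslike (business + -like)
Meaning = resembling


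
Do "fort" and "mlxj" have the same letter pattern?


Pattern of "fort": [0, 1, 2, 3]
Pattern of "mlxj": [0, 1, 2, 3]
Patterns match
Same pattern = Yes


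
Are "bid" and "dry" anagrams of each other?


Word 1: "bid" → sorted: bdi
Word 2: "dry" → sorted: dry
Same letters? bdi != dry
Anagram = No


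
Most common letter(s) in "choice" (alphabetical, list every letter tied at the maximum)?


Word: "choice"
Letter counts:
  'c': 2
  'e': 1
  'h': 1
  'i': 1
  'o': 1
Maximum count = 2
Most frequent = 'c' (2 times each)


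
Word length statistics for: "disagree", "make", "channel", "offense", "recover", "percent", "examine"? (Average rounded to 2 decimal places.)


Lengths: "disagree"=8, "make"=4, "channel"=7, "offense"=7, "recover"=7, "percent"=7, "examine"=7
Sum = 47, Count = 7
Average = 47/7 = 6.71
= avg=6.71, min=4, max=8


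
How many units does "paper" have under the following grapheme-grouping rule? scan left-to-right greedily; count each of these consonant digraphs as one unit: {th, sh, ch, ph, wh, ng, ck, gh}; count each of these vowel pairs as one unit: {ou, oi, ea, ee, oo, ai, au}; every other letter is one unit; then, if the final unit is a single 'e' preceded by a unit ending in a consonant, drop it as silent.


Word: "paper" (5 letters)
Left-to-right scan:
  (1) 'p' (letter)
  (2) 'a' (letter)
  (3) 'p' (letter)
  (4) 'e' (letter)
  (5) 'r' (letter)
Units from scan: 5
Sound units = 5 units


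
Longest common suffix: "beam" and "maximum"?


Word 1: "beam"
Word 2: "maximum"
Comparing from end:
  Pos -1: 'm' == 'm'
  Pos -2: 'a' != 'u' (stop)
LCS = "m" (length 1)


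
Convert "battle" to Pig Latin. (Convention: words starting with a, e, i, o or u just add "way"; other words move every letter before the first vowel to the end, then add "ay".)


Word: "battle"
Starts with consonant(s) → move to end, add 'ay'
Consonant cluster: "b"
Pig Latin = "attlebay"


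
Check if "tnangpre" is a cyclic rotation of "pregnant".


Word: "pregnant", Candidate: "tnangpre"
Method: check if candidate is substring of word+word
"pregnantpregnant" contains "tnangpre"? No
Is rotation = No


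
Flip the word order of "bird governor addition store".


Original: "bird governor addition store"
Words (1..n): bird | governor | addition | store
Reversed (n..1): store | addition | governor | bird
Result = "store addition governor bird"


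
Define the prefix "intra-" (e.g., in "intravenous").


Prefix: intra-
Example: intravenous (intra- + venous)
Meaning = within


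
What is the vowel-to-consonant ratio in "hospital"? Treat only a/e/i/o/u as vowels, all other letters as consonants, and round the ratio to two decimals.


Word: "hospital"
Vowels (a,e,i,o,u): 3
Consonants: 5
Ratio = 3/5
= 0.60


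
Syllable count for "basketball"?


Word: "basketball"
Syllable breakdown: bas / ket / ball
Counting: 3 parts
= 3 syllables


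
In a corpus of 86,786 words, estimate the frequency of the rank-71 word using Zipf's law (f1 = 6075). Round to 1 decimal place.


Zipf's law: f(r) = f(1) / r
f(1) = 6075
f(71) = 6075 / 71
= 85.6 occurrences


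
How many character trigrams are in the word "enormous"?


Word: "enormous" (length 8)
Number of 3-grams = length - 3 + 1 = 8 - 3 + 1
= 6


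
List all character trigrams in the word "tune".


Word: "tune" (length 4)
Number of trigrams = 4 - 3 + 1 = 2
  Position 0: "tun"
  Position 1: "une"
Trigrams = "tun", "une"


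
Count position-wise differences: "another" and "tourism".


Comparing character by character (same length = 7):
  Pos 0: 'a' vs 't' !=
  Pos 1: 'n' vs 'o' !=
  Pos 2: 'o' vs 'u' !=
  Pos 3: 't' vs 'r' !=
  Pos 4: 'h' vs 'i' !=
  Pos 5: 'e' vs 's' !=
  Pos 6: 'r' vs 'm' !=
Hamming distance = 7


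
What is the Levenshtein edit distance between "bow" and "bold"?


Word 1: "bow" (length 3)
Word 2: "bold" (length 4)
One optimal edit sequence (insert/delete/substitute each cost 1):
  1. keep 'b'
  2. keep 'o'
  3. insert 'l'  (+1)
  4. substitute 'w' -> 'd'  (+1)
Total edit operations: 2
Edit distance = 2


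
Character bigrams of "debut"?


Word: "debut" (length 5)
Number of bigrams = 5 - 2 + 1 = 4
  Position 0: "de"
  Position 1: "eb"
  Position 2: "bu"
  Position 3: "ut"
Bigrams = "de", "eb", "bu", "ut"


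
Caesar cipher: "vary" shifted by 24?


Word: "vary"
Shift: 24
Each letter → (letter + shift) mod 26:
  'v' (21) + 24 = 19 → 't'
  'a' (0) + 24 = 24 → 'y'
  'r' (17) + 24 = 15 → 'p'
  'y' (24) + 24 = 22 → 'w'
Result = "typw"


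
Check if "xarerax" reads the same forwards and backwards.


Word: "xarerax"
Reversed: "xarerax"
Forward == Backward? xarerax == xarerax
Palindrome = Yes


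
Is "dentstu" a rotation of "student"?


Word: "student", Candidate: "dentstu"
Method: check if candidate is substring of word+word
"studentstudent" contains "dentstu"? Yes
Is rotation = Yes


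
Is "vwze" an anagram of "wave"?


Word 1: "wave" → sorted: aevw
Word 2: "vwze" → sorted: evwz
Same letters? aevw != evwz
Anagram = No


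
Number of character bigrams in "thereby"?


Word: "thereby" (length 7)
Number of 2-grams = length - 2 + 1 = 7 - 2 + 1
= 6


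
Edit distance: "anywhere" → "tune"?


Word 1: "anywhere" (length 8)
Word 2: "tune" (length 4)
One optimal edit sequence (insert/delete/substitute each cost 1):
  1. delete 'a'  (+1)
  2. delete 'n'  (+1)
  3. delete 'y'  (+1)
  4. delete 'w'  (+1)
  5. substitute 'h' -> 't'  (+1)
  6. substitute 'e' -> 'u'  (+1)
  7. substitute 'r' -> 'n'  (+1)
  8. keep 'e'
Total edit operations: 7
Edit distance = 7


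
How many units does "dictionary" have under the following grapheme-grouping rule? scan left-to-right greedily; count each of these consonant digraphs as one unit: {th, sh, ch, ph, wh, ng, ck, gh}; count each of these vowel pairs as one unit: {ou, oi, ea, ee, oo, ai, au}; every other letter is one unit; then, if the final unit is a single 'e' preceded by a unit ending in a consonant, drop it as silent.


Word: "dictionary" (10 letters)
Left-to-right scan:
  (1) 'd' (letter)
  (2) 'i' (letter)
  (3) 'c' (letter)
  (4) 't' (letter)
  (5) 'i' (letter)
  (6) 'o' (letter)
  (7) 'n' (letter)
  (8) 'a' (letter)
  (9) 'r' (letter)
  (10) 'y' (letter)
Units from scan: 10
Sound units = 10 units


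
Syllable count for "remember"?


Word: "remember"
Syllable breakdown: re · mem · ber
Counting: 3 parts
= 3 syllables


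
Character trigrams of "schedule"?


Word: "schedule" (length 8)
Number of trigrams = 8 - 3 + 1 = 6
  Position 0: "sch"
  Position 1: "che"
  Position 2: "hed"
  Position 3: "edu"
  Position 4: "dul"
  Position 5: "ule"
Trigrams = "sch", "che", "hed", "edu", "dul", "ule"


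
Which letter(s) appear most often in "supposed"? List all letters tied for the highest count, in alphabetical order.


Word: "supposed"
Letter counts:
  'd': 1
  'e': 1
  'o': 1
  'p': 2
  's': 2
  'u': 1
Maximum count = 2
Most frequent = 'p', 's' (2 times each)


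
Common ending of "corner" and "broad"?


Word 1: "corner"
Word 2: "broad"
Comparing from end:
  Pos -1: 'r' != 'd' (stop)
LCS = "" (length 0)


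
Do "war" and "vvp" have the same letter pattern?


Pattern of "war": [0, 1, 2]
Pattern of "vvp": [0, 0, 1]
Patterns do not match
Same pattern = No


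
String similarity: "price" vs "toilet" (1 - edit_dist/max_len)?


Word 1: "price" (length 5)
Word 2: "toilet" (length 6)
One optimal edit sequence:
  1. substitute 'p' -> 't'  (+1)
  2. substitute 'r' -> 'o'  (+1)
  3. keep 'i'
  4. substitute 'c' -> 'l'  (+1)
  5. keep 'e'
  6. insert 't'  (+1)
Edit distance = 4
Max length = max(5, 6) = 6
Similarity = 1 - 4/6
= 0.3333


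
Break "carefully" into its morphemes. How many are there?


Word: "carefully"
Morphemes: care + -ful + -ly
Each morpheme carries meaning
= 3 morphemes


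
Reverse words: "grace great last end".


Original: "grace great last end"
Words (1..n): grace | great | last | end
Reversed (n..1): end | last | great | grace
Result = "end last great grace"


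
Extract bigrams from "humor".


Word: "humor" (length 5)
Number of bigrams = 5 - 2 + 1 = 4
  Position 0: "hu"
  Position 1: "um"
  Position 2: "mo"
  Position 3: "or"
Bigrams = "hu", "um", "mo", "or"


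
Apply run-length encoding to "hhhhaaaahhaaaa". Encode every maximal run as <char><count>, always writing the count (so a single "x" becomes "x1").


String: "hhhhaaaahhaaaa"
Scanning for consecutive runs:
  'h' x 4
  'a' x 4
  'h' x 2
  'a' x 4
RLE = "h4a4h2a4"


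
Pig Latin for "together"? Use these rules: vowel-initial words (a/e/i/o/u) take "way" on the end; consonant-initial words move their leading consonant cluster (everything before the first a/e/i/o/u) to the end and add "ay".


Word: "together"
Starts with consonant(s) → move to end, add 'ay'
Consonant cluster: "t"
Pig Latin = "ogethertay"


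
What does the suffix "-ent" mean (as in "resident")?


Suffix: -ent
Example: resident (reside + -ent, with a spelling change)
Meaning = one who / that which


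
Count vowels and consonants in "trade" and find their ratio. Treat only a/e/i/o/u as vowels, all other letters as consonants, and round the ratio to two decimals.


Word: "trade"
Vowels (a,e,i,o,u): 2
Consonants: 3
Ratio = 2/3
= 0.67


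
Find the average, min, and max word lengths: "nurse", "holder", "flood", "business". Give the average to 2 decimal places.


Lengths: "nurse"=5, "holder"=6, "flood"=5, "business"=8
Sum = 24, Count = 4
Average = 24/4 = 6.00
= avg=6.00, min=5, max=8


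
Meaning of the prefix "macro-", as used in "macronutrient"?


Prefix: macro-
As in: macronutrient -> macro- + nutrient
Meaning = large


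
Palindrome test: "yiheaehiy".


Word: "yiheaehiy"
Reversed: "yiheaehiy"
Forward == Backward? yiheaehiy == yiheaehiy
Palindrome = Yes


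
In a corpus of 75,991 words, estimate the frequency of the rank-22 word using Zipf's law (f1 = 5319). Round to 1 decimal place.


Zipf's law: f(r) = f(1) / r
f(1) = 5319
f(22) = 5319 / 22
= 241.8 occurrences


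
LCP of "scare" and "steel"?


Word 1: "scare"
Word 2: "steel"
Comparing from start:
  Pos 0: 's' == 's'
  Pos 1: 'c' != 't' (stop)
LCP = "s" (length 1)


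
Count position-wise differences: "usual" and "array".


Comparing character by character (same length = 5):
  Pos 0: 'u' vs 'a' !=
  Pos 1: 's' vs 'r' !=
  Pos 2: 'u' vs 'r' !=
  Pos 3: 'a' vs 'a' =
  Pos 4: 'l' vs 'y' !=
Hamming distance = 4


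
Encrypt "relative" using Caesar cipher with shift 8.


Word: "relative"
Shift: 8
Each letter → (letter + shift) mod 26:
  'r' (17) + 8 = 25 → 'z'
  'e' (4) + 8 = 12 → 'm'
  'l' (11) + 8 = 19 → 't'
  'a' (0) + 8 = 8 → 'i'
  't' (19) + 8 = 1 → 'b'
  'i' (8) + 8 = 16 → 'q'
  'v' (21) + 8 = 3 → 'd'
  'e' (4) + 8 = 12 → 'm'
Result = "zmtibqdm"


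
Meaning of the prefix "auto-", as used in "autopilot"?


Prefix: auto-
Example: autopilot = auto- + pilot
Meaning = self


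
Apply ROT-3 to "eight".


Word: "eight"
Shift: 3
Each letter → (letter + shift) mod 26:
  'e' (4) + 3 = 7 → 'h'
  'i' (8) + 3 = 11 → 'l'
  'g' (6) + 3 = 9 → 'j'
  'h' (7) + 3 = 10 → 'k'
  't' (19) + 3 = 22 → 'w'
Result = "hljkw"


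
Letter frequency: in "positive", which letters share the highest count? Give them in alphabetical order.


Word: "positive"
Letter counts:
  'e': 1
  'i': 2
  'o': 1
  'p': 1
  's': 1
  't': 1
  'v': 1
Maximum count = 2
Most frequent = 'i' (2 times each)


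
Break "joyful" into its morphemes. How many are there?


Word: "joyful"
Morphemes: joy + -ful
Each morpheme carries meaning
= 2 morphemes


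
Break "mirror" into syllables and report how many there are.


Word: "mirror"
Syllable breakdown: mir | ror
Counting: 2 parts
= 2 syllables


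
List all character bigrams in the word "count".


Word: "count" (length 5)
Number of bigrams = 5 - 2 + 1 = 4
  Position 0: "co"
  Position 1: "ou"
  Position 2: "un"
  Position 3: "nt"
Bigrams = "co", "ou", "un", "nt"


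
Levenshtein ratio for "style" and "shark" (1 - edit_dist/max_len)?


Word 1: "style" (length 5)
Word 2: "shark" (length 5)
One optimal edit sequence:
  1. keep 's'
  2. substitute 't' -> 'h'  (+1)
  3. substitute 'y' -> 'a'  (+1)
  4. substitute 'l' -> 'r'  (+1)
  5. substitute 'e' -> 'k'  (+1)
Edit distance = 4
Max length = max(5, 5) = 5
Similarity = 1 - 4/5
= 0.2000


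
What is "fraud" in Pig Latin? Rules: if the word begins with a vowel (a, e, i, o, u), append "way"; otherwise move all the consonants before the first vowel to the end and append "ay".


Word: "fraud"
Starts with consonant(s) → move to end, add 'ay'
Consonant cluster: "fr"
Pig Latin = "audfray"


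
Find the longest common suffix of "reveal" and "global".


Word 1: "reveal"
Word 2: "global"
Comparing from end:
  Pos -1: 'l' == 'l'
  Pos -2: 'a' == 'a'
  Pos -3: 'e' != 'b' (stop)
LCS = "al" (length 2)


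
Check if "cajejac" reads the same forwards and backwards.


Word: "cajejac"
Reversed: "cajejac"
Forward == Backward? cajejac == cajejac
Palindrome = Yes


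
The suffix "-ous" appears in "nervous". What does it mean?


Suffix: -ous
As in: nervous -> nerve + -ous, with a spelling change
Meaning = having quality of


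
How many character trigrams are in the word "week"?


Word: "week" (length 4)
Number of 3-grams = length - 3 + 1 = 4 - 3 + 1
= 2


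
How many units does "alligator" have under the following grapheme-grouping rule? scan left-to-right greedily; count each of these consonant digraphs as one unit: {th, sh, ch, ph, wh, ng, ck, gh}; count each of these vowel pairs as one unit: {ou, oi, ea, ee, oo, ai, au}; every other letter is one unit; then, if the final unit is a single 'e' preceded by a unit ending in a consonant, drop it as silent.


Word: "alligator" (9 letters)
Left-to-right scan:
  [1] 'a' (letter)
  [2] 'l' (letter)
  [3] 'l' (letter)
  [4] 'i' (letter)
  [5] 'g' (letter)
  [6] 'a' (letter)
  [7] 't' (letter)
  [8] 'o' (letter)
  [9] 'r' (letter)
Units from scan: 9
Sound units = 9 units


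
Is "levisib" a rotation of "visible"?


Word: "visible", Candidate: "levisib"
Method: check if candidate is substring of word+word
"visiblevisible" contains "levisib"? Yes
Is rotation = Yes


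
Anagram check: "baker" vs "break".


Word 1: "baker" → sorted: abekr
Word 2: "break" → sorted: abekr
Same letters? abekr == abekr
Anagram = Yes


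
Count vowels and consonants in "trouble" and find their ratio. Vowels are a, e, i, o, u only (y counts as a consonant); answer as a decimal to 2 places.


Word: "trouble"
Vowels (a,e,i,o,u): 3
Consonants: 4
Ratio = 3/4
= 0.75


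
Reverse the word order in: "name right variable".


Original: "name right variable"
Words (1..n): name | right | variable
Reversed (n..1): variable | right | name
Result = "variable right name"


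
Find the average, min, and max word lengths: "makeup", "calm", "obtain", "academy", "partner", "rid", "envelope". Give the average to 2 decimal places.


Lengths: "makeup"=6, "calm"=4, "obtain"=6, "academy"=7, "partner"=7, "rid"=3, "envelope"=8
Sum = 41, Count = 7
Average = 41/7 = 5.86
= avg=5.86, min=3, max=8


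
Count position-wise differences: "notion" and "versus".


Comparing character by character (same length = 6):
  Pos 0: 'n' vs 'v' !=
  Pos 1: 'o' vs 'e' !=
  Pos 2: 't' vs 'r' !=
  Pos 3: 'i' vs 's' !=
  Pos 4: 'o' vs 'u' !=
  Pos 5: 'n' vs 's' !=
Hamming distance = 6


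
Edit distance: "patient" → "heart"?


Word 1: "patient" (length 7)
Word 2: "heart" (length 5)
One optimal edit sequence (insert/delete/substitute each cost 1):
  1. delete 'p'  (+1)
  2. delete 'a'  (+1)
  3. substitute 't' -> 'h'  (+1)
  4. substitute 'i' -> 'e'  (+1)
  5. substitute 'e' -> 'a'  (+1)
  6. substitute 'n' -> 'r'  (+1)
  7. keep 't'
Total edit operations: 6
Edit distance = 6


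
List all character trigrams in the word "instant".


Word: "instant" (length 7)
Number of trigrams = 7 - 3 + 1 = 5
  Position 0: "ins"
  Position 1: "nst"
  Position 2: "sta"
  Position 3: "tan"
  Position 4: "ant"
Trigrams = "ins", "nst", "sta", "tan", "ant"


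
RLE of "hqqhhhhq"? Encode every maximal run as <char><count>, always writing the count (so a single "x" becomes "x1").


String: "hqqhhhhq"
Scanning for consecutive runs:
  'h' x 1
  'q' x 2
  'h' x 4
  'q' x 1
RLE = "h1q2h4q1"


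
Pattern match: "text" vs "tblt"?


Pattern of "text": [0, 1, 2, 0]
Pattern of "tblt": [0, 1, 2, 0]
Patterns match
Same pattern = Yes


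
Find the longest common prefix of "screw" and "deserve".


Word 1: "screw"
Word 2: "deserve"
Comparing from start:
  Pos 0: 's' != 'd' (stop)
LCP = "" (length 0)


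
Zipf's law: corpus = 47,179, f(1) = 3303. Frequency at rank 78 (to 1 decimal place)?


Zipf's law: f(r) = f(1) / r
f(1) = 3303
f(78) = 3303 / 78
= 42.3 occurrences


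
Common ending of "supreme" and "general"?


Word 1: "supreme"
Word 2: "general"
Comparing from end:
  Pos -1: 'e' != 'l' (stop)
LCS = "" (length 0)


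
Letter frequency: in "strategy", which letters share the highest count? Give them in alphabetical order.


Word: "strategy"
Letter counts:
  'a': 1
  'e': 1
  'g': 1
  'r': 1
  's': 1
  't': 2
  'y': 1
Maximum count = 2
Most frequent = 't' (2 times each)


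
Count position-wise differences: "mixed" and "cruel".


Comparing character by character (same length = 5):
  Pos 0: 'm' vs 'c' !=
  Pos 1: 'i' vs 'r' !=
  Pos 2: 'x' vs 'u' !=
  Pos 3: 'e' vs 'e' =
  Pos 4: 'd' vs 'l' !=
Hamming distance = 4


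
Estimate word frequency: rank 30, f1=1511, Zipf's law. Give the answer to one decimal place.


Zipf's law: f(r) = f(1) / r
f(1) = 1511
f(30) = 1511 / 30
= 50.4 occurrences


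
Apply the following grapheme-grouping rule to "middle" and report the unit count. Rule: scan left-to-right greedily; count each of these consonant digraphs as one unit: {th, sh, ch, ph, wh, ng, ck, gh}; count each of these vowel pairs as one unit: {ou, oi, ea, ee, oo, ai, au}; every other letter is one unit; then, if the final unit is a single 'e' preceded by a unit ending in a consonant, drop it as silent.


Word: "middle" (6 letters)
Left-to-right scan:
  1. 'm' (letter)
  2. 'i' (letter)
  3. 'd' (letter)
  4. 'd' (letter)
  5. 'l' (letter)
  6. 'e' (letter)
Units from scan: 6
Final unit is 'e' after a consonant -> drop as silent (-1)
Sound units = 5 units


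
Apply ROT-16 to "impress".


Word: "impress"
Shift: 16
Each letter → (letter + shift) mod 26:
  'i' (8) + 16 = 24 → 'y'
  'm' (12) + 16 = 2 → 'c'
  'p' (15) + 16 = 5 → 'f'
  'r' (17) + 16 = 7 → 'h'
  'e' (4) + 16 = 20 → 'u'
  's' (18) + 16 = 8 → 'i'
  's' (18) + 16 = 8 → 'i'
Result = "ycfhuii"


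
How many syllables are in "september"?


Word: "september"
Syllable breakdown: sep / tem / ber
Counting: 3 parts
= 3 syllables


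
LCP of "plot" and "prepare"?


Word 1: "plot"
Word 2: "prepare"
Comparing from start:
  Pos 0: 'p' == 'p'
  Pos 1: 'l' != 'r' (stop)
LCP = "p" (length 1)


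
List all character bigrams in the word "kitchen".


Word: "kitchen" (length 7)
Number of bigrams = 7 - 2 + 1 = 6
  Position 0: "ki"
  Position 1: "it"
  Position 2: "tc"
  Position 3: "ch"
  Position 4: "he"
  Position 5: "en"
Bigrams = "ki", "it", "tc", "ch", "he", "en"


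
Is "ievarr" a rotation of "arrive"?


Word: "arrive", Candidate: "ievarr"
Method: check if candidate is substring of word+word
"arrivearrive" contains "ievarr"? No
Is rotation = No


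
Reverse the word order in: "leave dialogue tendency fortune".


Original: "leave dialogue tendency fortune"
Words (1..n): leave | dialogue | tendency | fortune
Reversed (n..1): fortune | tendency | dialogue | leave
Result = "fortune tendency dialogue leave"


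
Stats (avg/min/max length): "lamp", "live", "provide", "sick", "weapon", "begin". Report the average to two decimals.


Lengths: "lamp"=4, "live"=4, "provide"=7, "sick"=4, "weapon"=6, "begin"=5
Sum = 30, Count = 6
Average = 30/6 = 5.00
= avg=5.00, min=4, max=7


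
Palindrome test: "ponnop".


Word: "ponnop"
Reversed: "ponnop"
Forward == Backward? ponnop == ponnop
Palindrome = Yes
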